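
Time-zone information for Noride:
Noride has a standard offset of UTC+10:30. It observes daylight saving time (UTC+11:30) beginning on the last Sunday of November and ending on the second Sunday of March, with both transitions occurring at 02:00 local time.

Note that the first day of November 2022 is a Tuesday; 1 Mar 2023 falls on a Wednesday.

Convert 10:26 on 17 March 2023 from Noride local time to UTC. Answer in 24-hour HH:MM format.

1 November 2022 is a Tuesday, so Sundays fall on 6, 13, 20, 27; the last is November 27.
1 March 2023 is a Wednesday, so the first Sunday is March 5 and the second is March 12.
17 March 2023 does not fall between 27 November 2022 and 12 March 2023, so daylight saving is not in effect and Noride is at UTC+10:30.
10:26 local − 10h30m = 23:56 UTC (rolling into the previous day, 16 March 2023).

23:56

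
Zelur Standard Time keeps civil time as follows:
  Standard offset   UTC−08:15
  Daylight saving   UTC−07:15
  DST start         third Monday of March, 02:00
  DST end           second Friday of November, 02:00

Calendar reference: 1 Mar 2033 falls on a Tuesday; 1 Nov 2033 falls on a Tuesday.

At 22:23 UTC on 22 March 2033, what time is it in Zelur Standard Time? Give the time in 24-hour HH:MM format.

15:08

1 March 2033 is a Tuesday, so the first Monday is March 7 and the third is March 21.
1 November 2033 is a Tuesday, so the first Friday is November 4 and the second is November 11.
At the standard offset (UTC−08:15), 22:23 UTC − 8h15m = 14:08 Zelur Standard Time standard time.
Daylight saving runs 21 March – 11 November; the standard-time date in Zelur Standard Time, 22 March 2033, is inside that window, so Zelur Standard Time is at UTC−07:15.
22:23 UTC − 7h15m = 15:08 local.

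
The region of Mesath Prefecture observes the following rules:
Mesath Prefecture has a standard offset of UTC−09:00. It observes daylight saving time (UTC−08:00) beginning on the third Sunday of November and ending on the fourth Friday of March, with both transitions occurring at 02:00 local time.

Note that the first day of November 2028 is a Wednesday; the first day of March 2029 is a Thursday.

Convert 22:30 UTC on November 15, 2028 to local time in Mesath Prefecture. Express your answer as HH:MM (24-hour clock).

13:30

1 November 2028 is a Wednesday, so the first Sunday is November 5 and the third is November 19.
1 March 2029 is a Thursday, so the first Friday is March 2 and the fourth is March 23.
At the standard offset (UTC−09:00), 22:30 UTC − 9h = 13:30 Mesath Prefecture standard time.
Daylight saving runs 19 November 2028 – 23 March 2029; the standard-time date in Mesath Prefecture, November 15, 2028, is outside that window, so Mesath Prefecture is on standard time at UTC−09:00.
22:30 UTC − 9h = 13:30 local.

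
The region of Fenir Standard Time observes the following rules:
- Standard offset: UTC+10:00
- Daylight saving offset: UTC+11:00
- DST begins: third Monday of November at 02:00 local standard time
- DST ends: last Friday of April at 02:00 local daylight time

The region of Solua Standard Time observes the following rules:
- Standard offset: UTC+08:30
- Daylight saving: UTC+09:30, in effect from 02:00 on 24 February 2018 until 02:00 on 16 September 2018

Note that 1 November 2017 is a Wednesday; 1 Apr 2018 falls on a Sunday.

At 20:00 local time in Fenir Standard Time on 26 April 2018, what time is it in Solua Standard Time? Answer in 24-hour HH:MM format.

1 November 2017 is a Wednesday, so the first Monday is November 6 and the third is November 20.
1 April 2018 is a Sunday, so Fridays fall on 6, 13, 20, 27; the last is April 27.
26 April 2018 lies within the daylight-saving period (20 November 2017 – 27 April 2018), so Fenir Standard Time is on daylight time, UTC+11:00.
20:00 Fenir Standard Time − 11h = 09:00 UTC.
At the standard offset (UTC+08:30), 09:00 UTC + 8h30m = 17:30 Solua Standard Time standard time.
Daylight saving runs 24 February – 16 September; the standard-time date in Solua Standard Time, 26 April 2018, is inside that window, so Solua Standard Time is at UTC+09:30.
09:00 UTC + 9h30m = 18:30 Solua Standard Time.

18:30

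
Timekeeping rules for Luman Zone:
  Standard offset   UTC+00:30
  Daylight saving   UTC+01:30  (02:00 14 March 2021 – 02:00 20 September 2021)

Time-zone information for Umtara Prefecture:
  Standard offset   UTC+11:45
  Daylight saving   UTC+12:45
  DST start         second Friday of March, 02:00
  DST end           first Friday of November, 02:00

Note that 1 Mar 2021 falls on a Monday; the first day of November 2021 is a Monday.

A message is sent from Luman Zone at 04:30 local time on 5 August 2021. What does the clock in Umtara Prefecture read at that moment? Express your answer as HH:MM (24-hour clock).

Daylight saving runs 14 March – 20 September; 5 August 2021 is inside that window, so Luman Zone is at UTC+01:30.
04:30 Luman Zone − 1h30m = 03:00 UTC.
1 March 2021 is a Monday, so the first Friday is March 5 and the second is March 12.
1 November 2021 is a Monday, so the first Friday is November 5.
At the standard offset (UTC+11:45), 03:00 UTC + 11h45m = 14:45 Umtara Prefecture standard time.
The standard-time date in Umtara Prefecture, 5 August 2021, lies within the daylight-saving period (12 March – 5 November), so Umtara Prefecture is on daylight time, UTC+12:45.
03:00 UTC + 12h45m = 15:45 Umtara Prefecture.

15:45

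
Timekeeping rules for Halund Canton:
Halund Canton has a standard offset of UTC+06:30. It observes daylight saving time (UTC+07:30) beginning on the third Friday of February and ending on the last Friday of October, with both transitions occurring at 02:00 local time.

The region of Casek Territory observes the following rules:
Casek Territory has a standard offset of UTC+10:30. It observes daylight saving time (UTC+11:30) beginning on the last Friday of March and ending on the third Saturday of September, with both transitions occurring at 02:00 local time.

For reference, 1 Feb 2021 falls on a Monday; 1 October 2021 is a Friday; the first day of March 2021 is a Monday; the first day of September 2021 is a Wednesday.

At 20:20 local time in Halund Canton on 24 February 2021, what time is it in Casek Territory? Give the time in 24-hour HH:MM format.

23:20

1 February 2021 is a Monday, so the first Friday is February 5 and the third is February 19.
1 October 2021 is a Friday, so Fridays fall on 1, 8, 15, 22, 29; the last is October 29.
Daylight saving runs 19 February – 29 October; 24 February 2021 is inside that window, so Halund Canton is at UTC+07:30.
20:20 Halund Canton − 7h30m = 12:50 UTC.
1 March 2021 is a Monday, so Fridays fall on 5, 12, 19, 26; the last is March 26.
1 September 2021 is a Wednesday, so the first Saturday is September 4 and the third is September 18.
At the standard offset (UTC+10:30), 12:50 UTC + 10h30m = 23:20 Casek Territory standard time.
The standard-time date in Casek Territory, 24 February 2021, is outside the daylight-saving period (26 March – 18 September), so Casek Territory is on standard time, UTC+10:30.
12:50 UTC + 10h30m = 23:20 Casek Territory.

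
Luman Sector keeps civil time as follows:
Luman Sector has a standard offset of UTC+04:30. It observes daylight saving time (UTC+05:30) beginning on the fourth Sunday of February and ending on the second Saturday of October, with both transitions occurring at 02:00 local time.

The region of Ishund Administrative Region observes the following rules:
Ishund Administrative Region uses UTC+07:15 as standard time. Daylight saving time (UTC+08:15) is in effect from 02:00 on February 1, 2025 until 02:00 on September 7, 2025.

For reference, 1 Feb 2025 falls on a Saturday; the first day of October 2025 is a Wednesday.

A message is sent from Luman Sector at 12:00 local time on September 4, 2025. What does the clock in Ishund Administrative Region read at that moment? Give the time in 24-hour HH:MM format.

14:45

1 February 2025 is a Saturday, so the first Sunday is February 2 and the fourth is February 23.
1 October 2025 is a Wednesday, so the first Saturday is October 4 and the second is October 11.
September 4, 2025 lies within the daylight-saving period (23 February – 11 October), so Luman Sector is on daylight time, UTC+05:30.
12:00 Luman Sector − 5h30m = 06:30 UTC.
At the standard offset (UTC+07:15), 06:30 UTC + 7h15m = 13:45 Ishund Administrative Region standard time.
The standard-time date in Ishund Administrative Region, September 4, 2025, falls between 1 February and 7 September, so daylight saving is in effect and Ishund Administrative Region is at UTC+08:15.
06:30 UTC + 8h15m = 14:45 Ishund Administrative Region.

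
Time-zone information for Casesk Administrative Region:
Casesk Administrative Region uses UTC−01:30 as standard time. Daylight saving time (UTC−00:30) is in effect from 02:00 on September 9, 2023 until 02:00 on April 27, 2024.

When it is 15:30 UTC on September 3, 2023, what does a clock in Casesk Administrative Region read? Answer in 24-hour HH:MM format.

14:00

At the standard offset (UTC−01:30), 15:30 UTC − 1h30m = 14:00 Casesk Administrative Region standard time.
The standard-time date in Casesk Administrative Region, September 3, 2023, does not fall between 9 September 2023 and 27 April 2024, so daylight saving is not in effect and Casesk Administrative Region is at UTC−01:30.
15:30 UTC − 1h30m = 14:00 local.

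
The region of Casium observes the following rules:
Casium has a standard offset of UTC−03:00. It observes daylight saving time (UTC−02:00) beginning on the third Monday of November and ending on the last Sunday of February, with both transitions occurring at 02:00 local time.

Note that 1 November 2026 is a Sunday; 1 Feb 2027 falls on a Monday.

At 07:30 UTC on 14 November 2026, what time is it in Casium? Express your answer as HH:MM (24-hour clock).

1 November 2026 is a Sunday, so the first Monday is November 2 and the third is November 16.
1 February 2027 is a Monday, so Sundays fall on 7, 14, 21, 28; the last is February 28.
At the standard offset (UTC−03:00), 07:30 UTC − 3h = 04:30 Casium standard time.
The standard-time date in Casium, 14 November 2026, does not fall between 16 November 2026 and 28 February 2027, so daylight saving is not in effect and Casium is at UTC−03:00.
07:30 UTC − 3h = 04:30 local.

04:30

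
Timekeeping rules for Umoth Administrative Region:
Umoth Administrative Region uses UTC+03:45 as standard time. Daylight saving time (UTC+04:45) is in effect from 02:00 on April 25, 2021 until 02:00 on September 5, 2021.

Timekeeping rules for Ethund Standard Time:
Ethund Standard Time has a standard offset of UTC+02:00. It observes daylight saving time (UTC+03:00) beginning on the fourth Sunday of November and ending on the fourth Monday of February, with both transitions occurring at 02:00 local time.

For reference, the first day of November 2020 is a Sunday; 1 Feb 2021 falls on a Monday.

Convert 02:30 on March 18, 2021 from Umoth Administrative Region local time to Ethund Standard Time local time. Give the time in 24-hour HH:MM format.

00:45

March 18, 2021 is outside the daylight-saving period (25 April – 5 September), so Umoth Administrative Region is on standard time, UTC+03:45.
02:30 Umoth Administrative Region − 3h45m = 22:45 UTC (rolling into the previous day, 17 March 2021).
1 November 2020 is a Sunday, so the first Sunday is November 1 and the fourth is November 22.
1 February 2021 is a Monday, so the first Monday is February 1 and the fourth is February 22.
At the standard offset (UTC+02:00), 22:45 UTC + 2h = 00:45 Ethund Standard Time standard time (rolling into the next day, 18 March 2021).
The standard-time date in Ethund Standard Time, March 18, 2021, does not fall between 22 November 2020 and 22 February 2021, so daylight saving is not in effect and Ethund Standard Time is at UTC+02:00.
22:45 UTC + 2h = 00:45 Ethund Standard Time (rolling into the next day, 18 March 2021).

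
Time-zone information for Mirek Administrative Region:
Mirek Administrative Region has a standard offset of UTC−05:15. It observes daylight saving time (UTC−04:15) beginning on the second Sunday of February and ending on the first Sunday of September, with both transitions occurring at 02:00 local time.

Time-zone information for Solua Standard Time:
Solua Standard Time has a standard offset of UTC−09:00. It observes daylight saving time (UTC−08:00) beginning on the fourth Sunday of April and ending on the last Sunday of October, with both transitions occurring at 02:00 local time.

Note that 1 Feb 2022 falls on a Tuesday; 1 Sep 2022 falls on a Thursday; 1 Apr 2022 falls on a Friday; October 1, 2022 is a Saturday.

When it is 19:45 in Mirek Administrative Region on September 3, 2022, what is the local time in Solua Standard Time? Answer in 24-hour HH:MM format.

16:00

1 February 2022 is a Tuesday, so the first Sunday is February 6 and the second is February 13.
1 September 2022 is a Thursday, so the first Sunday is September 4.
September 3, 2022 lies within the daylight-saving period (13 February – 4 September), so Mirek Administrative Region is on daylight time, UTC−04:15.
19:45 Mirek Administrative Region + 4h15m = 00:00 UTC (rolling into the next day, 4 September 2022).
1 April 2022 is a Friday, so the first Sunday is April 3 and the fourth is April 24.
1 October 2022 is a Saturday, so Sundays fall on 2, 9, 16, 23, 30; the last is October 30.
At the standard offset (UTC−09:00), 00:00 UTC − 9h = 15:00 Solua Standard Time standard time (rolling into the previous day, 3 September 2022).
The standard-time date in Solua Standard Time, September 3, 2022, falls between 24 April and 30 October, so daylight saving is in effect and Solua Standard Time is at UTC−08:00.
00:00 UTC − 8h = 16:00 Solua Standard Time (rolling into the previous day, 3 September 2022).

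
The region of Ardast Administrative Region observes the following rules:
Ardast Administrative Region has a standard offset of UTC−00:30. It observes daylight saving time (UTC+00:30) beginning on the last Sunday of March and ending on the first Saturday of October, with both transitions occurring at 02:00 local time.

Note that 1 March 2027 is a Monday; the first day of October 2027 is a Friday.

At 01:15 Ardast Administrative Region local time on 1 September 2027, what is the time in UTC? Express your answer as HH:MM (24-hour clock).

00:45

1 March 2027 is a Monday, so Sundays fall on 7, 14, 21, 28; the last is March 28.
1 October 2027 is a Friday, so the first Saturday is October 2.
1 September 2027 falls between 28 March and 2 October, so daylight saving is in effect and Ardast Administrative Region is at UTC+00:30.
01:15 local − 0h30m = 00:45 UTC.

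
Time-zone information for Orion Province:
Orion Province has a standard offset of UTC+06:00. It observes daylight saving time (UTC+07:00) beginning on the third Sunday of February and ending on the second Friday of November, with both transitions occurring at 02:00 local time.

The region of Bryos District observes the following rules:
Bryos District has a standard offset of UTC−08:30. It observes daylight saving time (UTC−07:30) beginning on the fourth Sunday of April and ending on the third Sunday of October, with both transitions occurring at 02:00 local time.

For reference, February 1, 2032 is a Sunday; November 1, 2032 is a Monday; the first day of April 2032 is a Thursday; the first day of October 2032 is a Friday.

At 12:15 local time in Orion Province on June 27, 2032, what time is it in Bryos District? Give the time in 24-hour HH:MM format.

21:45

1 February 2032 is a Sunday, so the first Sunday is February 1 and the third is February 15.
1 November 2032 is a Monday, so the first Friday is November 5 and the second is November 12.
June 27, 2032 falls between 15 February and 12 November, so daylight saving is in effect and Orion Province is at UTC+07:00.
12:15 Orion Province − 7h = 05:15 UTC.
1 April 2032 is a Thursday, so the first Sunday is April 4 and the fourth is April 25.
1 October 2032 is a Friday, so the first Sunday is October 3 and the third is October 17.
At the standard offset (UTC−08:30), 05:15 UTC − 8h30m = 20:45 Bryos District standard time (rolling into the previous day, 26 June 2032).
The standard-time date in Bryos District, June 26, 2032, lies within the daylight-saving period (25 April – 17 October), so Bryos District is on daylight time, UTC−07:30.
05:15 UTC − 7h30m = 21:45 Bryos District (rolling into the previous day, 26 June 2032).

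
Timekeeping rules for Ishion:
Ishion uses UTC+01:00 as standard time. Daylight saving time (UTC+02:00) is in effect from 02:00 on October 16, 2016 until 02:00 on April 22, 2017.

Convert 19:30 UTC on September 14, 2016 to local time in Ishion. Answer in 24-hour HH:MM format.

20:30

At the standard offset (UTC+01:00), 19:30 UTC + 1h = 20:30 Ishion standard time.
Daylight saving runs 16 October 2016 – 22 April 2017; the standard-time date in Ishion, September 14, 2016, is outside that window, so Ishion is on standard time at UTC+01:00.
19:30 UTC + 1h = 20:30 local.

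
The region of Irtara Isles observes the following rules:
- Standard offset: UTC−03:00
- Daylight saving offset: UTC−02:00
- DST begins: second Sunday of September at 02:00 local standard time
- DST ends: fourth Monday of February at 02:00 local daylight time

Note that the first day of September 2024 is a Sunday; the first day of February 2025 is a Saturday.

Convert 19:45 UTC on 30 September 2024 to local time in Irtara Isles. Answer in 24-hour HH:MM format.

1 September 2024 is a Sunday, so the first Sunday is September 1 and the second is September 8.
1 February 2025 is a Saturday, so the first Monday is February 3 and the fourth is February 24.
At the standard offset (UTC−03:00), 19:45 UTC − 3h = 16:45 Irtara Isles standard time.
Daylight saving runs 8 September 2024 – 24 February 2025; the standard-time date in Irtara Isles, 30 September 2024, is inside that window, so Irtara Isles is at UTC−02:00.
19:45 UTC − 2h = 17:45 local.

17:45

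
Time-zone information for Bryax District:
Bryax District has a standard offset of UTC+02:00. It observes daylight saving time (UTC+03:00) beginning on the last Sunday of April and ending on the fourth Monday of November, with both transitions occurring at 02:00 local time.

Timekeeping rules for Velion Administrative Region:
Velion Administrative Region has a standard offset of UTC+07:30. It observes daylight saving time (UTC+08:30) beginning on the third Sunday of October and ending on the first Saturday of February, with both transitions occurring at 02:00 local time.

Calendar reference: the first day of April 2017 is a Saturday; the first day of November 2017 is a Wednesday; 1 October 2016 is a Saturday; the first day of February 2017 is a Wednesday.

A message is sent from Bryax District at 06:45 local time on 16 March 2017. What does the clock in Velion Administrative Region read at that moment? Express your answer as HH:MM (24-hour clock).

12:15

1 April 2017 is a Saturday, so Sundays fall on 2, 9, 16, 23, 30; the last is April 30.
1 November 2017 is a Wednesday, so the first Monday is November 6 and the fourth is November 27.
16 March 2017 does not fall between 30 April and 27 November, so daylight saving is not in effect and Bryax District is at UTC+02:00.
06:45 Bryax District − 2h = 04:45 UTC.
1 October 2016 is a Saturday, so the first Sunday is October 2 and the third is October 16.
1 February 2017 is a Wednesday, so the first Saturday is February 4.
At the standard offset (UTC+07:30), 04:45 UTC + 7h30m = 12:15 Velion Administrative Region standard time.
Daylight saving runs 16 October 2016 – 4 February 2017; the standard-time date in Velion Administrative Region, 16 March 2017, is outside that window, so Velion Administrative Region is on standard time at UTC+07:30.
04:45 UTC + 7h30m = 12:15 Velion Administrative Region.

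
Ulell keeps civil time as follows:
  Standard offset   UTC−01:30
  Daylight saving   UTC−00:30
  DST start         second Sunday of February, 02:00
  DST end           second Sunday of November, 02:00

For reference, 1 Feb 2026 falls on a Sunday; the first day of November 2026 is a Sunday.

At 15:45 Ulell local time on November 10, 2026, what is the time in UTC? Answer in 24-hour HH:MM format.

17:15

1 February 2026 is a Sunday, so the first Sunday is February 1 and the second is February 8.
1 November 2026 is a Sunday, so the first Sunday is November 1 and the second is November 8.
November 10, 2026 does not fall between 8 February and 8 November, so daylight saving is not in effect and Ulell is at UTC−01:30.
15:45 local + 1h30m = 17:15 UTC.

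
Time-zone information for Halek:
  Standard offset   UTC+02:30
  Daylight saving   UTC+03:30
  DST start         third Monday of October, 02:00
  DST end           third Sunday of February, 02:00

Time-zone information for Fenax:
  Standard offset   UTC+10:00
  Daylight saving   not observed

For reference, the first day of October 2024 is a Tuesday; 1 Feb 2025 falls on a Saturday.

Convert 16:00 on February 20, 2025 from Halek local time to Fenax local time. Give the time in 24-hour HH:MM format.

23:30

1 October 2024 is a Tuesday, so the first Monday is October 7 and the third is October 21.
1 February 2025 is a Saturday, so the first Sunday is February 2 and the third is February 16.
February 20, 2025 is outside the daylight-saving period (21 October 2024 – 16 February 2025), so Halek is on standard time, UTC+02:30.
16:00 Halek − 2h30m = 13:30 UTC.
Fenax stays on UTC+10:00 all year.
13:30 UTC + 10h = 23:30 Fenax.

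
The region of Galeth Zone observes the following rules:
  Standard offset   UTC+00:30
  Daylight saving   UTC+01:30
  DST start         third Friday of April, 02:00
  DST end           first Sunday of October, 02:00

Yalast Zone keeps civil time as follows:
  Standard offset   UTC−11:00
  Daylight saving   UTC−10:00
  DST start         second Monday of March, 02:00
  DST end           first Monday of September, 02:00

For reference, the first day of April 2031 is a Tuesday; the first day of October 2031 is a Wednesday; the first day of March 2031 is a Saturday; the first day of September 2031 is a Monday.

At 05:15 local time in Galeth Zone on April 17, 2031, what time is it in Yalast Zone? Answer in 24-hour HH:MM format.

18:45

1 April 2031 is a Tuesday, so the first Friday is April 4 and the third is April 18.
1 October 2031 is a Wednesday, so the first Sunday is October 5.
April 17, 2031 does not fall between 18 April and 5 October, so daylight saving is not in effect and Galeth Zone is at UTC+00:30.
05:15 Galeth Zone − 0h30m = 04:45 UTC.
1 March 2031 is a Saturday, so the first Monday is March 3 and the second is March 10.
1 September 2031 is a Monday, so the first Monday is September 1.
At the standard offset (UTC−11:00), 04:45 UTC − 11h = 17:45 Yalast Zone standard time (rolling into the previous day, 16 April 2031).
The standard-time date in Yalast Zone, April 16, 2031, lies within the daylight-saving period (10 March – 1 September), so Yalast Zone is on daylight time, UTC−10:00.
04:45 UTC − 10h = 18:45 Yalast Zone (rolling into the previous day, 16 April 2031).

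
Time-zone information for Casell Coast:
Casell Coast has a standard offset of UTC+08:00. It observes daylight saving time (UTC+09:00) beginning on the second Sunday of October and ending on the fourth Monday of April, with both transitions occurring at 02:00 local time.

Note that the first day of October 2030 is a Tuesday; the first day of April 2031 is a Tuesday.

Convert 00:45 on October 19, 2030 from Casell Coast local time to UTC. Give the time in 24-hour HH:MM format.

15:45

1 October 2030 is a Tuesday, so the first Sunday is October 6 and the second is October 13.
1 April 2031 is a Tuesday, so the first Monday is April 7 and the fourth is April 28.
October 19, 2030 falls between 13 October 2030 and 28 April 2031, so daylight saving is in effect and Casell Coast is at UTC+09:00.
00:45 local − 9h = 15:45 UTC (rolling into the previous day, 18 October 2030).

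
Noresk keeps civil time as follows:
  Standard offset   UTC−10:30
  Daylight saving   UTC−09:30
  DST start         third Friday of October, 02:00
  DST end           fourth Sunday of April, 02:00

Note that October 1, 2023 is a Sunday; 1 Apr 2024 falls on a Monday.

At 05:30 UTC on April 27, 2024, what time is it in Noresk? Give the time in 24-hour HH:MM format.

1 October 2023 is a Sunday, so the first Friday is October 6 and the third is October 20.
1 April 2024 is a Monday, so the first Sunday is April 7 and the fourth is April 28.
At the standard offset (UTC−10:30), 05:30 UTC − 10h30m = 19:00 Noresk standard time (rolling into the previous day, 26 April 2024).
The standard-time date in Noresk, April 26, 2024, lies within the daylight-saving period (20 October 2023 – 28 April 2024), so Noresk is on daylight time, UTC−09:30.
05:30 UTC − 9h30m = 20:00 local (rolling into the previous day, 26 April 2024).

20:00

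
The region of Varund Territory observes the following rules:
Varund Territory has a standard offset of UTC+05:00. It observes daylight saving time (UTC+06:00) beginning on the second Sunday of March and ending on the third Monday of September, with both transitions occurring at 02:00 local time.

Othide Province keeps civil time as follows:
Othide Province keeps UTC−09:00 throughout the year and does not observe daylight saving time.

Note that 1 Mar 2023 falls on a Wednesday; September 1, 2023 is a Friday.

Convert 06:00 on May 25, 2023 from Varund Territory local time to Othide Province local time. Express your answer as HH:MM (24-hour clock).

15:00

1 March 2023 is a Wednesday, so the first Sunday is March 5 and the second is March 12.
1 September 2023 is a Friday, so the first Monday is September 4 and the third is September 18.
Daylight saving runs 12 March – 18 September; May 25, 2023 is inside that window, so Varund Territory is at UTC+06:00.
06:00 Varund Territory − 6h = 00:00 UTC.
Othide Province has no daylight saving, so its offset is UTC−09:00 year-round.
00:00 UTC − 9h = 15:00 Othide Province (rolling into the previous day, 24 May 2023).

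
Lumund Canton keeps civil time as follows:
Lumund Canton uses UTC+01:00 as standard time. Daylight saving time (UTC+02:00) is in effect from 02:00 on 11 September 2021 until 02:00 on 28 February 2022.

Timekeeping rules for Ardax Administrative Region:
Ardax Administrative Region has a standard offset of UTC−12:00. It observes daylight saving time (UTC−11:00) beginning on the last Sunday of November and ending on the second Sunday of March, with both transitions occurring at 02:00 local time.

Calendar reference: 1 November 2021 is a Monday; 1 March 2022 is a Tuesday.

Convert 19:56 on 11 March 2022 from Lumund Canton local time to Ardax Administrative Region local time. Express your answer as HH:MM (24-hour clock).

11 March 2022 does not fall between 11 September 2021 and 28 February 2022, so daylight saving is not in effect and Lumund Canton is at UTC+01:00.
19:56 Lumund Canton − 1h = 18:56 UTC.
1 November 2021 is a Monday, so Sundays fall on 7, 14, 21, 28; the last is November 28.
1 March 2022 is a Tuesday, so the first Sunday is March 6 and the second is March 13.
At the standard offset (UTC−12:00), 18:56 UTC − 12h = 06:56 Ardax Administrative Region standard time.
The standard-time date in Ardax Administrative Region, 11 March 2022, lies within the daylight-saving period (28 November 2021 – 13 March 2022), so Ardax Administrative Region is on daylight time, UTC−11:00.
18:56 UTC − 11h = 07:56 Ardax Administrative Region.

07:56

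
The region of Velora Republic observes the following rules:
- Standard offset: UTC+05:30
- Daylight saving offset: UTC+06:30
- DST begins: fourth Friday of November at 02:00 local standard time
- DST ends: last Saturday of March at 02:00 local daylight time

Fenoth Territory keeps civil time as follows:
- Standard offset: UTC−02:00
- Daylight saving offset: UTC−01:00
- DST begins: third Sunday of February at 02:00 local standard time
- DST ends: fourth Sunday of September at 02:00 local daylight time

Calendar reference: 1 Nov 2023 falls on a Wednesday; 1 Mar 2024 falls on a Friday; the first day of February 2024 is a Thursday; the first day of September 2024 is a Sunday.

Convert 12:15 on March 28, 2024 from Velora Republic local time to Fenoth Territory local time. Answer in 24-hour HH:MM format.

1 November 2023 is a Wednesday, so the first Friday is November 3 and the fourth is November 24.
1 March 2024 is a Friday, so Saturdays fall on 2, 9, 16, 23, 30; the last is March 30.
Daylight saving runs 24 November 2023 – 30 March 2024; March 28, 2024 is inside that window, so Velora Republic is at UTC+06:30.
12:15 Velora Republic − 6h30m = 05:45 UTC.
1 February 2024 is a Thursday, so the first Sunday is February 4 and the third is February 18.
1 September 2024 is a Sunday, so the first Sunday is September 1 and the fourth is September 22.
At the standard offset (UTC−02:00), 05:45 UTC − 2h = 03:45 Fenoth Territory standard time.
The standard-time date in Fenoth Territory, March 28, 2024, lies within the daylight-saving period (18 February – 22 September), so Fenoth Territory is on daylight time, UTC−01:00.
05:45 UTC − 1h = 04:45 Fenoth Territory.

04:45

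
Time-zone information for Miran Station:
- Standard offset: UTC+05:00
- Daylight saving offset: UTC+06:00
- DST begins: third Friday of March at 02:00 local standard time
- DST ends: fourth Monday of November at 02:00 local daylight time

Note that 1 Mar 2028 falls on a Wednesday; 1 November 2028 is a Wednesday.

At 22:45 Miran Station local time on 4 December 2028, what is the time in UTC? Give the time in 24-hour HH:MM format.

17:45

1 March 2028 is a Wednesday, so the first Friday is March 3 and the third is March 17.
1 November 2028 is a Wednesday, so the first Monday is November 6 and the fourth is November 27.
4 December 2028 is outside the daylight-saving period (17 March – 27 November), so Miran Station is on standard time, UTC+05:00.
22:45 local − 5h = 17:45 UTC.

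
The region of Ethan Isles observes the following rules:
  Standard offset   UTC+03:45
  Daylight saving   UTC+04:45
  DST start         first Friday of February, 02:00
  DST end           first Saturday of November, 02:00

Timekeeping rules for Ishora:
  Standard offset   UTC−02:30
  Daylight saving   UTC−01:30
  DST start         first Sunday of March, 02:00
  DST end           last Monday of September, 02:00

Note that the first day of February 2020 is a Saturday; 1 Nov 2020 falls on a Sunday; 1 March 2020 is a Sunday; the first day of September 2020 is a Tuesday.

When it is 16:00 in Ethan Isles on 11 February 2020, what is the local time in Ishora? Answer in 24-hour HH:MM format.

08:45

1 February 2020 is a Saturday, so the first Friday is February 7.
1 November 2020 is a Sunday, so the first Saturday is November 7.
11 February 2020 falls between 7 February and 7 November, so daylight saving is in effect and Ethan Isles is at UTC+04:45.
16:00 Ethan Isles − 4h45m = 11:15 UTC.
1 March 2020 is a Sunday, so the first Sunday is March 1.
1 September 2020 is a Tuesday, so Mondays fall on 7, 14, 21, 28; the last is September 28.
At the standard offset (UTC−02:30), 11:15 UTC − 2h30m = 08:45 Ishora standard time.
Daylight saving runs 1 March – 28 September; the standard-time date in Ishora, 11 February 2020, is outside that window, so Ishora is on standard time at UTC−02:30.
11:15 UTC − 2h30m = 08:45 Ishora.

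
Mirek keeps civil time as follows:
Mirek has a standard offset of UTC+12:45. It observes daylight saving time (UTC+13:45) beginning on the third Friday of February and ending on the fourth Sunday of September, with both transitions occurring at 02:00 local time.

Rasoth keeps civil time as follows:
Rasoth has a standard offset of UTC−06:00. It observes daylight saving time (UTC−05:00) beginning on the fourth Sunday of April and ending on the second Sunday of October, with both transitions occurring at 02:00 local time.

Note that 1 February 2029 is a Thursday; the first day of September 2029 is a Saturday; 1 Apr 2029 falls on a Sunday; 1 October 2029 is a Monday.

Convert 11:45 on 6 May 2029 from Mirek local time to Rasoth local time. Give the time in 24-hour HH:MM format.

1 February 2029 is a Thursday, so the first Friday is February 2 and the third is February 16.
1 September 2029 is a Saturday, so the first Sunday is September 2 and the fourth is September 23.
6 May 2029 falls between 16 February and 23 September, so daylight saving is in effect and Mirek is at UTC+13:45.
11:45 Mirek − 13h45m = 22:00 UTC (rolling into the previous day, 5 May 2029).
1 April 2029 is a Sunday, so the first Sunday is April 1 and the fourth is April 22.
1 October 2029 is a Monday, so the first Sunday is October 7 and the second is October 14.
At the standard offset (UTC−06:00), 22:00 UTC − 6h = 16:00 Rasoth standard time.
The standard-time date in Rasoth, 5 May 2029, lies within the daylight-saving period (22 April – 14 October), so Rasoth is on daylight time, UTC−05:00.
22:00 UTC − 5h = 17:00 Rasoth.

17:00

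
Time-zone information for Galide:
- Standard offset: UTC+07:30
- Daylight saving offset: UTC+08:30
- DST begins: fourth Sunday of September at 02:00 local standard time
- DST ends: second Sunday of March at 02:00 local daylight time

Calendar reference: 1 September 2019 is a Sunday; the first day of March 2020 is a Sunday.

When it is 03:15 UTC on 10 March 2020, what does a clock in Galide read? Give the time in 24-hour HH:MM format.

10:45

1 September 2019 is a Sunday, so the first Sunday is September 1 and the fourth is September 22.
1 March 2020 is a Sunday, so the first Sunday is March 1 and the second is March 8.
At the standard offset (UTC+07:30), 03:15 UTC + 7h30m = 10:45 Galide standard time.
The standard-time date in Galide, 10 March 2020, does not fall between 22 September 2019 and 8 March 2020, so daylight saving is not in effect and Galide is at UTC+07:30.
03:15 UTC + 7h30m = 10:45 local.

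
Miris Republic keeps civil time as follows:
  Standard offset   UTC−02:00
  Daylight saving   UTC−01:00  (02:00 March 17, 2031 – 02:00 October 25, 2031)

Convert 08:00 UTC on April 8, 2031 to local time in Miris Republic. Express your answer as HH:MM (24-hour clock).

At the standard offset (UTC−02:00), 08:00 UTC − 2h = 06:00 Miris Republic standard time.
The standard-time date in Miris Republic, April 8, 2031, falls between 17 March and 25 October, so daylight saving is in effect and Miris Republic is at UTC−01:00.
08:00 UTC − 1h = 07:00 local.

07:00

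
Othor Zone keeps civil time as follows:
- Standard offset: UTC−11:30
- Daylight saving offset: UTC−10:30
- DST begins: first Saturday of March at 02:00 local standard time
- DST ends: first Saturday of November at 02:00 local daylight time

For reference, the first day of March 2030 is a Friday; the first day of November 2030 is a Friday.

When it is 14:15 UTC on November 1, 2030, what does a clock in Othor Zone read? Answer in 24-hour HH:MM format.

1 March 2030 is a Friday, so the first Saturday is March 2.
1 November 2030 is a Friday, so the first Saturday is November 2.
At the standard offset (UTC−11:30), 14:15 UTC − 11h30m = 02:45 Othor Zone standard time.
The standard-time date in Othor Zone, November 1, 2030, falls between 2 March and 2 November, so daylight saving is in effect and Othor Zone is at UTC−10:30.
14:15 UTC − 10h30m = 03:45 local.

03:45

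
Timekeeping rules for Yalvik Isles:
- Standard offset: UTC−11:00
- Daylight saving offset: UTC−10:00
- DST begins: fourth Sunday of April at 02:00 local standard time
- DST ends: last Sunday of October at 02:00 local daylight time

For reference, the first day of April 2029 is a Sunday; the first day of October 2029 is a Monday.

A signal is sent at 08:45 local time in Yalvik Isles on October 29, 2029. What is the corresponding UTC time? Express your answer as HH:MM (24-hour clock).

19:45

1 April 2029 is a Sunday, so the first Sunday is April 1 and the fourth is April 22.
1 October 2029 is a Monday, so Sundays fall on 7, 14, 21, 28; the last is October 28.
Daylight saving runs 22 April – 28 October; October 29, 2029 is outside that window, so Yalvik Isles is on standard time at UTC−11:00.
08:45 local + 11h = 19:45 UTC.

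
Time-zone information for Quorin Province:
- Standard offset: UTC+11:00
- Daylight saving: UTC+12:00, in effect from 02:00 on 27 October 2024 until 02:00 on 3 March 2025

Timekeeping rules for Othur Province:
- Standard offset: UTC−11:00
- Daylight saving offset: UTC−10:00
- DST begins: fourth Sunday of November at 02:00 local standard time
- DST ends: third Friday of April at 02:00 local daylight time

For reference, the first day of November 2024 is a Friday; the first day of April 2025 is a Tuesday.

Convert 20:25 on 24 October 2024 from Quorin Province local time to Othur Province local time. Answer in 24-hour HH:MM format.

24 October 2024 does not fall between 27 October 2024 and 3 March 2025, so daylight saving is not in effect and Quorin Province is at UTC+11:00.
20:25 Quorin Province − 11h = 09:25 UTC.
1 November 2024 is a Friday, so the first Sunday is November 3 and the fourth is November 24.
1 April 2025 is a Tuesday, so the first Friday is April 4 and the third is April 18.
At the standard offset (UTC−11:00), 09:25 UTC − 11h = 22:25 Othur Province standard time (rolling into the previous day, 23 October 2024).
The standard-time date in Othur Province, 23 October 2024, is outside the daylight-saving period (24 November 2024 – 18 April 2025), so Othur Province is on standard time, UTC−11:00.
09:25 UTC − 11h = 22:25 Othur Province (rolling into the previous day, 23 October 2024).

22:25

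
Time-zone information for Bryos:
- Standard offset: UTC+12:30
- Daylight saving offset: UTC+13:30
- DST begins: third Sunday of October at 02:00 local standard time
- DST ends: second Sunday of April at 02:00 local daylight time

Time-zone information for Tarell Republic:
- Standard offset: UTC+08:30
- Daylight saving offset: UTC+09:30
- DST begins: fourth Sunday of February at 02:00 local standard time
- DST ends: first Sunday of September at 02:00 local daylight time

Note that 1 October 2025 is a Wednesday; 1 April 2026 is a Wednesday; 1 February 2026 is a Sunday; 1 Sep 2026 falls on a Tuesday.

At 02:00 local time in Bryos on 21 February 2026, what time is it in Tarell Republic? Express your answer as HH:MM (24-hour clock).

21:00

1 October 2025 is a Wednesday, so the first Sunday is October 5 and the third is October 19.
1 April 2026 is a Wednesday, so the first Sunday is April 5 and the second is April 12.
21 February 2026 lies within the daylight-saving period (19 October 2025 – 12 April 2026), so Bryos is on daylight time, UTC+13:30.
02:00 Bryos − 13h30m = 12:30 UTC (rolling into the previous day, 20 February 2026).
1 February 2026 is a Sunday, so the first Sunday is February 1 and the fourth is February 22.
1 September 2026 is a Tuesday, so the first Sunday is September 6.
At the standard offset (UTC+08:30), 12:30 UTC + 8h30m = 21:00 Tarell Republic standard time.
The standard-time date in Tarell Republic, 20 February 2026, does not fall between 22 February and 6 September, so daylight saving is not in effect and Tarell Republic is at UTC+08:30.
12:30 UTC + 8h30m = 21:00 Tarell Republic.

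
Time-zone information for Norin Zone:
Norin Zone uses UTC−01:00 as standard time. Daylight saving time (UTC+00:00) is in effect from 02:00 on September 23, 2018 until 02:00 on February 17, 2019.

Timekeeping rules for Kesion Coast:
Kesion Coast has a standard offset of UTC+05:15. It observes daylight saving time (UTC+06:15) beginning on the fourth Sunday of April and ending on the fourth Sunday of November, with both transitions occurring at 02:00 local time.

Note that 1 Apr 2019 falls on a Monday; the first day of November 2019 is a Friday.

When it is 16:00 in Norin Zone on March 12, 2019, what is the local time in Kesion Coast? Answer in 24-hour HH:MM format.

March 12, 2019 does not fall between 23 September 2018 and 17 February 2019, so daylight saving is not in effect and Norin Zone is at UTC−01:00.
16:00 Norin Zone + 1h = 17:00 UTC.
1 April 2019 is a Monday, so the first Sunday is April 7 and the fourth is April 28.
1 November 2019 is a Friday, so the first Sunday is November 3 and the fourth is November 24.
At the standard offset (UTC+05:15), 17:00 UTC + 5h15m = 22:15 Kesion Coast standard time.
The standard-time date in Kesion Coast, March 12, 2019, is outside the daylight-saving period (28 April – 24 November), so Kesion Coast is on standard time, UTC+05:15.
17:00 UTC + 5h15m = 22:15 Kesion Coast.

22:15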